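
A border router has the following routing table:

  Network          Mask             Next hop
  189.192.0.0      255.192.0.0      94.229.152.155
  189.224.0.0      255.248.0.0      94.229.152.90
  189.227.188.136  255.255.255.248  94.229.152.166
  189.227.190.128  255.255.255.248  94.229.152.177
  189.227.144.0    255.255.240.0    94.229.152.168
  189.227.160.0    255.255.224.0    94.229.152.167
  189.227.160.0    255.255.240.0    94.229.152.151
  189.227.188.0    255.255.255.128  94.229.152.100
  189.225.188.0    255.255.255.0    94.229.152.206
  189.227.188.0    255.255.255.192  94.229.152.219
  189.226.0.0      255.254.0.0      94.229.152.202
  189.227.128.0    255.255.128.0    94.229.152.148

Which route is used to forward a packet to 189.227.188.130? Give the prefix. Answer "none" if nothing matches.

Entries matching 189.227.188.130:
  189.192.0.0/10 (189.192.0.0 - 189.255.255.255)
  189.224.0.0/13 (189.224.0.0 - 189.231.255.255)
  189.226.0.0/15 (189.226.0.0 - 189.227.255.255)
  189.227.128.0/17 (189.227.128.0 - 189.227.255.255)
  189.227.160.0/19 (189.227.160.0 - 189.227.191.255)
Most specific is 189.227.160.0/19.

189.227.160.0/19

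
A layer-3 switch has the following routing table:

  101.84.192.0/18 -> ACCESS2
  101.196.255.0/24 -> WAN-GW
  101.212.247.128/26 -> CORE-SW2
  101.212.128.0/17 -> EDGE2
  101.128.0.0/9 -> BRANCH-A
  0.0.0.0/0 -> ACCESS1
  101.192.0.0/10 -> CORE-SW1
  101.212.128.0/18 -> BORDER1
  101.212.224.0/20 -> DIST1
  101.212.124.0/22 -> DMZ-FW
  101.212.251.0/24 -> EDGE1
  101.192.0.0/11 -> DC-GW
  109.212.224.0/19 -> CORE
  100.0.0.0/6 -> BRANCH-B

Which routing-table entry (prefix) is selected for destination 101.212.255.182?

101.212.128.0/17

Entries matching 101.212.255.182:
  0.0.0.0/0 (default, matches everything)
  100.0.0.0/6 (100.0.0.0 - 103.255.255.255)
  101.128.0.0/9 (101.128.0.0 - 101.255.255.255)
  101.192.0.0/10 (101.192.0.0 - 101.255.255.255)
  101.192.0.0/11 (101.192.0.0 - 101.223.255.255)
  101.212.128.0/17 (101.212.128.0 - 101.212.255.255)
Most specific is 101.212.128.0/17.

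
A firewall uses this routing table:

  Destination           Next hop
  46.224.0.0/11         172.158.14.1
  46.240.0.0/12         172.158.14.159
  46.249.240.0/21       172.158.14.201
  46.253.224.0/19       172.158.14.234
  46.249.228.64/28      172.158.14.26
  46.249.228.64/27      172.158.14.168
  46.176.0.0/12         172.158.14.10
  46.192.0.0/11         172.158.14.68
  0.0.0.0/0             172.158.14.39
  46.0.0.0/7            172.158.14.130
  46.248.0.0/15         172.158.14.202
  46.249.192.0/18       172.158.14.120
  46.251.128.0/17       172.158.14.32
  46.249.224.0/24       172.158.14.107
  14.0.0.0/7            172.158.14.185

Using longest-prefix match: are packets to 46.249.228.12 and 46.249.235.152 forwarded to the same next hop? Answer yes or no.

yes

46.249.228.12: longest match 46.249.192.0/18 -> 172.158.14.120
46.249.235.152: longest match 46.249.192.0/18 -> 172.158.14.120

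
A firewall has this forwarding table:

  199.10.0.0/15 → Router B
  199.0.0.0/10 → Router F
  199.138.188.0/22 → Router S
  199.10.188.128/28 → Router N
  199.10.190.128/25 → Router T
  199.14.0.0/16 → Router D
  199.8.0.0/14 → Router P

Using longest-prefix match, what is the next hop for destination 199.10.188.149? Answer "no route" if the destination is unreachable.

Routes whose prefix contains 199.10.188.149:
  199.0.0.0/10 (199.0.0.0 - 199.63.255.255) -> Router F
  199.8.0.0/14 (199.8.0.0 - 199.11.255.255) -> Router P
  199.10.0.0/15 (199.10.0.0 - 199.11.255.255) -> Router B
More-specific entries that do NOT match:
  199.10.188.128/28 (199.10.188.128 - 199.10.188.143) does not contain 199.10.188.149
  199.10.190.128/25 (199.10.190.128 - 199.10.190.255) does not contain 199.10.188.149
  199.138.188.0/22 (199.138.188.0 - 199.138.191.255) does not contain 199.10.188.149
  199.14.0.0/16 (199.14.0.0 - 199.14.255.255) does not contain 199.10.188.149
Longest matching prefix is /15 -> next hop Router B.

Router B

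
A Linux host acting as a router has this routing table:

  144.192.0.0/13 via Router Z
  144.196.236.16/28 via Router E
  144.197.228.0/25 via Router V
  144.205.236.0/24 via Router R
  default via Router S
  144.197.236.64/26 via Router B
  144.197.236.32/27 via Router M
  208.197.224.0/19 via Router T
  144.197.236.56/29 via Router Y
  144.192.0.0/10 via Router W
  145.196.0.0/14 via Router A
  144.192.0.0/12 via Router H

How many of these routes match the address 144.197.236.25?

Prefixes containing 144.197.236.25:
  0.0.0.0/0 (default, matches everything)
  144.192.0.0/10 (144.192.0.0 - 144.255.255.255)
  144.192.0.0/12 (144.192.0.0 - 144.207.255.255)
  144.192.0.0/13 (144.192.0.0 - 144.199.255.255)
Total matching entries: 4.

4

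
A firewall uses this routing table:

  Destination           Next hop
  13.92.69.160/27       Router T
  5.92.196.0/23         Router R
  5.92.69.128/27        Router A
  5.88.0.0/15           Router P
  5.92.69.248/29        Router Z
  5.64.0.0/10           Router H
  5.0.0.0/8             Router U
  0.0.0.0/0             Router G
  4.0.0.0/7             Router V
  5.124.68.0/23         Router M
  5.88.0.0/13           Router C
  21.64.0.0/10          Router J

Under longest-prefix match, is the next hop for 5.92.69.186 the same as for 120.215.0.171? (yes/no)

no

5.92.69.186: longest match 5.88.0.0/13 -> Router C
120.215.0.171: longest match 0.0.0.0/0 -> Router G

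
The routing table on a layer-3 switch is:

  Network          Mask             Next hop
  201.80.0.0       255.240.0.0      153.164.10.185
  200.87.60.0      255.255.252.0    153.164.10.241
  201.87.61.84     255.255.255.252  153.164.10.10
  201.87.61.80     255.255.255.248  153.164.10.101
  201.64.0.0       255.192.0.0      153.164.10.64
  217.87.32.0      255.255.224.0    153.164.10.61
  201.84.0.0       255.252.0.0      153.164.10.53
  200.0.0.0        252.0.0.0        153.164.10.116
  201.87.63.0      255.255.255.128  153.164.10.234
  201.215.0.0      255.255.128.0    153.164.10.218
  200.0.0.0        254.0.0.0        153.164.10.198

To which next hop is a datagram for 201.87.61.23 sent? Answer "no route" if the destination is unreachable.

Routes whose prefix contains 201.87.61.23:
  200.0.0.0/6 (200.0.0.0 - 203.255.255.255) -> 153.164.10.116
  200.0.0.0/7 (200.0.0.0 - 201.255.255.255) -> 153.164.10.198
  201.64.0.0/10 (201.64.0.0 - 201.127.255.255) -> 153.164.10.64
  201.80.0.0/12 (201.80.0.0 - 201.95.255.255) -> 153.164.10.185
  201.84.0.0/14 (201.84.0.0 - 201.87.255.255) -> 153.164.10.53
More-specific entries that do NOT match:
  201.87.61.84/30 (201.87.61.84 - 201.87.61.87) does not contain 201.87.61.23
  201.87.61.80/29 (201.87.61.80 - 201.87.61.87) does not contain 201.87.61.23
  201.87.63.0/25 (201.87.63.0 - 201.87.63.127) does not contain 201.87.61.23
  200.87.60.0/22 (200.87.60.0 - 200.87.63.255) does not contain 201.87.61.23
  217.87.32.0/19 (217.87.32.0 - 217.87.63.255) does not contain 201.87.61.23
  201.215.0.0/17 (201.215.0.0 - 201.215.127.255) does not contain 201.87.61.23
Longest matching prefix is /14 -> next hop 153.164.10.53.

153.164.10.53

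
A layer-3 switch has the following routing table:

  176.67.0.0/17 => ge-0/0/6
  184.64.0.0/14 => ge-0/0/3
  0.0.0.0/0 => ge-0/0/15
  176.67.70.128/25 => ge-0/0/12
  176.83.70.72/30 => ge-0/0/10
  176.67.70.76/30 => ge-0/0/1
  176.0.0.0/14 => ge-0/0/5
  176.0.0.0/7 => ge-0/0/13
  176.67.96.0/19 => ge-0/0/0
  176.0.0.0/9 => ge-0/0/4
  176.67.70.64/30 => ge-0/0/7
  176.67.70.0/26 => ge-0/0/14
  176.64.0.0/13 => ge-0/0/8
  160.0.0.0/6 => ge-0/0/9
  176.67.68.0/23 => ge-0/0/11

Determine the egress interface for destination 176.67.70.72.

Routes whose prefix contains 176.67.70.72:
  0.0.0.0/0 (default, matches everything) -> ge-0/0/15
  176.0.0.0/7 (176.0.0.0 - 177.255.255.255) -> ge-0/0/13
  176.0.0.0/9 (176.0.0.0 - 176.127.255.255) -> ge-0/0/4
  176.64.0.0/13 (176.64.0.0 - 176.71.255.255) -> ge-0/0/8
  176.67.0.0/17 (176.67.0.0 - 176.67.127.255) -> ge-0/0/6
More-specific entries that do NOT match:
  176.83.70.72/30 (176.83.70.72 - 176.83.70.75) does not contain 176.67.70.72
  176.67.70.76/30 (176.67.70.76 - 176.67.70.79) does not contain 176.67.70.72
  176.67.70.64/30 (176.67.70.64 - 176.67.70.67) does not contain 176.67.70.72
  176.67.70.0/26 (176.67.70.0 - 176.67.70.63) does not contain 176.67.70.72
  176.67.70.128/25 (176.67.70.128 - 176.67.70.255) does not contain 176.67.70.72
  176.67.68.0/23 (176.67.68.0 - 176.67.69.255) does not contain 176.67.70.72
  176.67.96.0/19 (176.67.96.0 - 176.67.127.255) does not contain 176.67.70.72
Longest matching prefix is /17 -> interface ge-0/0/6.

ge-0/0/6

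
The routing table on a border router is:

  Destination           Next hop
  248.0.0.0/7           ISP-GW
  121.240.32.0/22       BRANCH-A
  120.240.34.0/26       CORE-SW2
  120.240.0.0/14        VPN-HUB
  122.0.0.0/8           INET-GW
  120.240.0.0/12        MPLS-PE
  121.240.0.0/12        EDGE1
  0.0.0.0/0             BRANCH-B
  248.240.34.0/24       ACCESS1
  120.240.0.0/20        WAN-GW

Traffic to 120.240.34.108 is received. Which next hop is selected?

VPN-HUB

Routes whose prefix contains 120.240.34.108:
  0.0.0.0/0 (default, matches everything) -> BRANCH-B
  120.240.0.0/12 (120.240.0.0 - 120.255.255.255) -> MPLS-PE
  120.240.0.0/14 (120.240.0.0 - 120.243.255.255) -> VPN-HUB
More-specific entries that do NOT match:
  120.240.34.0/26 (120.240.34.0 - 120.240.34.63) does not contain 120.240.34.108
  248.240.34.0/24 (248.240.34.0 - 248.240.34.255) does not contain 120.240.34.108
  121.240.32.0/22 (121.240.32.0 - 121.240.35.255) does not contain 120.240.34.108
  120.240.0.0/20 (120.240.0.0 - 120.240.15.255) does not contain 120.240.34.108
Longest matching prefix is /14 -> next hop VPN-HUB.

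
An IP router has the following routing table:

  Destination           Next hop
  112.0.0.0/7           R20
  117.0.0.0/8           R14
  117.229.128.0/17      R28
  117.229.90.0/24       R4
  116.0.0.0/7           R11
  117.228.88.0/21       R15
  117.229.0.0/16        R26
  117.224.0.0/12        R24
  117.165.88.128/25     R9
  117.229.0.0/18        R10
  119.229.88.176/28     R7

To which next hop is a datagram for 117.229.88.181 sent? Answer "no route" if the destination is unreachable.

Routes whose prefix contains 117.229.88.181:
  116.0.0.0/7 (116.0.0.0 - 117.255.255.255) -> R11
  117.0.0.0/8 (117.0.0.0 - 117.255.255.255) -> R14
  117.224.0.0/12 (117.224.0.0 - 117.239.255.255) -> R24
  117.229.0.0/16 (117.229.0.0 - 117.229.255.255) -> R26
More-specific entries that do NOT match:
  119.229.88.176/28 (119.229.88.176 - 119.229.88.191) does not contain 117.229.88.181
  117.165.88.128/25 (117.165.88.128 - 117.165.88.255) does not contain 117.229.88.181
  117.229.90.0/24 (117.229.90.0 - 117.229.90.255) does not contain 117.229.88.181
  117.228.88.0/21 (117.228.88.0 - 117.228.95.255) does not contain 117.229.88.181
  117.229.0.0/18 (117.229.0.0 - 117.229.63.255) does not contain 117.229.88.181
  117.229.128.0/17 (117.229.128.0 - 117.229.255.255) does not contain 117.229.88.181
Longest matching prefix is /16 -> next hop R26.

R26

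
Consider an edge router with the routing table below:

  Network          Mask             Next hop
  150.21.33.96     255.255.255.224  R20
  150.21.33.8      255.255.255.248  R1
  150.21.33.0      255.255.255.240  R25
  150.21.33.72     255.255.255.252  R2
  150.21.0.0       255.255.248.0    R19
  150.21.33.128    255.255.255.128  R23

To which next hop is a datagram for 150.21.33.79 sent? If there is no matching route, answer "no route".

No entry's prefix contains 150.21.33.79; there is no default route.

no route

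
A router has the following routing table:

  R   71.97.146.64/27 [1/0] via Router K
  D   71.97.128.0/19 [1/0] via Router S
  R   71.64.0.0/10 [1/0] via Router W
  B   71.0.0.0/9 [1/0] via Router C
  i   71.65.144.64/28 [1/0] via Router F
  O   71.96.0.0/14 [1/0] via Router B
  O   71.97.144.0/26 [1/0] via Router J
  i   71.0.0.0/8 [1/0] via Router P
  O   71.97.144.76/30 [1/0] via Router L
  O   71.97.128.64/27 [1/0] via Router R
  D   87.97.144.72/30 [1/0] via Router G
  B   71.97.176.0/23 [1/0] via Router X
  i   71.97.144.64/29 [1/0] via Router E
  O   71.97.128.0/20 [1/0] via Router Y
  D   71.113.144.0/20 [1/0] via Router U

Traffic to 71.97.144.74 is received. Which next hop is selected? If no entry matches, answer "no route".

Routes whose prefix contains 71.97.144.74:
  71.0.0.0/8 (71.0.0.0 - 71.255.255.255) -> Router P
  71.0.0.0/9 (71.0.0.0 - 71.127.255.255) -> Router C
  71.64.0.0/10 (71.64.0.0 - 71.127.255.255) -> Router W
  71.96.0.0/14 (71.96.0.0 - 71.99.255.255) -> Router B
  71.97.128.0/19 (71.97.128.0 - 71.97.159.255) -> Router S
More-specific entries that do NOT match:
  71.97.144.76/30 (71.97.144.76 - 71.97.144.79) does not contain 71.97.144.74
  87.97.144.72/30 (87.97.144.72 - 87.97.144.75) does not contain 71.97.144.74
  71.97.144.64/29 (71.97.144.64 - 71.97.144.71) does not contain 71.97.144.74
  71.65.144.64/28 (71.65.144.64 - 71.65.144.79) does not contain 71.97.144.74
  71.97.146.64/27 (71.97.146.64 - 71.97.146.95) does not contain 71.97.144.74
  71.97.128.64/27 (71.97.128.64 - 71.97.128.95) does not contain 71.97.144.74
  71.97.144.0/26 (71.97.144.0 - 71.97.144.63) does not contain 71.97.144.74
  71.97.176.0/23 (71.97.176.0 - 71.97.177.255) does not contain 71.97.144.74
  71.97.128.0/20 (71.97.128.0 - 71.97.143.255) does not contain 71.97.144.74
  71.113.144.0/20 (71.113.144.0 - 71.113.159.255) does not contain 71.97.144.74
Longest matching prefix is /19 -> next hop Router S.

Router S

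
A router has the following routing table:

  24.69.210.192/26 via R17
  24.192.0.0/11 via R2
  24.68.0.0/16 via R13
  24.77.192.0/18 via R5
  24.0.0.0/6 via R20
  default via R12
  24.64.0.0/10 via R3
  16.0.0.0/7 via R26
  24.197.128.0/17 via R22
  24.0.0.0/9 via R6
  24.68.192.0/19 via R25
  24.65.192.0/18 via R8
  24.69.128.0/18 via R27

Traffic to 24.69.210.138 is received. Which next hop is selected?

Routes whose prefix contains 24.69.210.138:
  0.0.0.0/0 (default, matches everything) -> R12
  24.0.0.0/6 (24.0.0.0 - 27.255.255.255) -> R20
  24.0.0.0/9 (24.0.0.0 - 24.127.255.255) -> R6
  24.64.0.0/10 (24.64.0.0 - 24.127.255.255) -> R3
More-specific entries that do NOT match:
  24.69.210.192/26 (24.69.210.192 - 24.69.210.255) does not contain 24.69.210.138
  24.68.192.0/19 (24.68.192.0 - 24.68.223.255) does not contain 24.69.210.138
  24.77.192.0/18 (24.77.192.0 - 24.77.255.255) does not contain 24.69.210.138
  24.65.192.0/18 (24.65.192.0 - 24.65.255.255) does not contain 24.69.210.138
  24.69.128.0/18 (24.69.128.0 - 24.69.191.255) does not contain 24.69.210.138
  24.197.128.0/17 (24.197.128.0 - 24.197.255.255) does not contain 24.69.210.138
  24.68.0.0/16 (24.68.0.0 - 24.68.255.255) does not contain 24.69.210.138
  24.192.0.0/11 (24.192.0.0 - 24.223.255.255) does not contain 24.69.210.138
Longest matching prefix is /10 -> next hop R3.

R3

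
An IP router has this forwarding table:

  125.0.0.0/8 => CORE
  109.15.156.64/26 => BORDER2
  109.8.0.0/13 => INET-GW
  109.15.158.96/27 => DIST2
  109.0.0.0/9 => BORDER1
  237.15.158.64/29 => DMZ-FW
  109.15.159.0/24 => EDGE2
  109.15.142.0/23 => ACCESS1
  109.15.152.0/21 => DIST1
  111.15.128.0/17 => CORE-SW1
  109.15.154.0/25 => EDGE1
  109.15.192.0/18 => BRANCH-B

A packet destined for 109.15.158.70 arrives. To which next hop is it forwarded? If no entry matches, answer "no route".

DIST1

Routes whose prefix contains 109.15.158.70:
  109.0.0.0/9 (109.0.0.0 - 109.127.255.255) -> BORDER1
  109.8.0.0/13 (109.8.0.0 - 109.15.255.255) -> INET-GW
  109.15.152.0/21 (109.15.152.0 - 109.15.159.255) -> DIST1
More-specific entries that do NOT match:
  237.15.158.64/29 (237.15.158.64 - 237.15.158.71) does not contain 109.15.158.70
  109.15.158.96/27 (109.15.158.96 - 109.15.158.127) does not contain 109.15.158.70
  109.15.156.64/26 (109.15.156.64 - 109.15.156.127) does not contain 109.15.158.70
  109.15.154.0/25 (109.15.154.0 - 109.15.154.127) does not contain 109.15.158.70
  109.15.159.0/24 (109.15.159.0 - 109.15.159.255) does not contain 109.15.158.70
  109.15.142.0/23 (109.15.142.0 - 109.15.143.255) does not contain 109.15.158.70
Longest matching prefix is /21 -> next hop DIST1.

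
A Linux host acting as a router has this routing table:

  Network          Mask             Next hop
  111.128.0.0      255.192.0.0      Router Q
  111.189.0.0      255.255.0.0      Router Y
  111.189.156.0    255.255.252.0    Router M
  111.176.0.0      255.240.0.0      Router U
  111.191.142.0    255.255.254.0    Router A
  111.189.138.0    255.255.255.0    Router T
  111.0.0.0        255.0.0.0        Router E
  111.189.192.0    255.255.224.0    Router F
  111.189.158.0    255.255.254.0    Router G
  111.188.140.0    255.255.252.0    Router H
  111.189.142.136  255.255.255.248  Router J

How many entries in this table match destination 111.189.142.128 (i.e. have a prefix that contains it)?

Prefixes containing 111.189.142.128:
  111.0.0.0/8 (111.0.0.0 - 111.255.255.255)
  111.128.0.0/10 (111.128.0.0 - 111.191.255.255)
  111.176.0.0/12 (111.176.0.0 - 111.191.255.255)
  111.189.0.0/16 (111.189.0.0 - 111.189.255.255)
Total matching entries: 4.

4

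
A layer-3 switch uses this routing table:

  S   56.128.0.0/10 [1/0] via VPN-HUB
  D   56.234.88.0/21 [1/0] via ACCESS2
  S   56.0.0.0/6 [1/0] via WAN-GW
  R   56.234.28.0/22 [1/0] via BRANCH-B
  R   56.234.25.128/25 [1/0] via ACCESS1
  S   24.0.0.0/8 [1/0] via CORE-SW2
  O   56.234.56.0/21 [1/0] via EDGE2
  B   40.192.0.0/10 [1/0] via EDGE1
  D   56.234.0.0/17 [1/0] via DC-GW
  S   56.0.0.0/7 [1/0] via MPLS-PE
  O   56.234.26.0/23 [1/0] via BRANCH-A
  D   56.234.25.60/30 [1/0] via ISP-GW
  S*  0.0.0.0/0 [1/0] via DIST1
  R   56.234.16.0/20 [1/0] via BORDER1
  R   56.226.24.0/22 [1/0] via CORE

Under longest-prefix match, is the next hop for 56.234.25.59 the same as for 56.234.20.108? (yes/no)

yes

56.234.25.59: longest match 56.234.16.0/20 -> BORDER1
56.234.20.108: longest match 56.234.16.0/20 -> BORDER1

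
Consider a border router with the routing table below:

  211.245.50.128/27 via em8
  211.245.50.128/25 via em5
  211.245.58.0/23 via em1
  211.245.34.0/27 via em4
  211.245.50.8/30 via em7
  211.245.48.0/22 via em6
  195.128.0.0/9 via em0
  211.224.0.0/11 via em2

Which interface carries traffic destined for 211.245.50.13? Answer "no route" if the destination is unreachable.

em6

Routes whose prefix contains 211.245.50.13:
  211.224.0.0/11 (211.224.0.0 - 211.255.255.255) -> em2
  211.245.48.0/22 (211.245.48.0 - 211.245.51.255) -> em6
More-specific entries that do NOT match:
  211.245.50.8/30 (211.245.50.8 - 211.245.50.11) does not contain 211.245.50.13
  211.245.50.128/27 (211.245.50.128 - 211.245.50.159) does not contain 211.245.50.13
  211.245.34.0/27 (211.245.34.0 - 211.245.34.31) does not contain 211.245.50.13
  211.245.50.128/25 (211.245.50.128 - 211.245.50.255) does not contain 211.245.50.13
  211.245.58.0/23 (211.245.58.0 - 211.245.59.255) does not contain 211.245.50.13
Longest matching prefix is /22 -> interface em6.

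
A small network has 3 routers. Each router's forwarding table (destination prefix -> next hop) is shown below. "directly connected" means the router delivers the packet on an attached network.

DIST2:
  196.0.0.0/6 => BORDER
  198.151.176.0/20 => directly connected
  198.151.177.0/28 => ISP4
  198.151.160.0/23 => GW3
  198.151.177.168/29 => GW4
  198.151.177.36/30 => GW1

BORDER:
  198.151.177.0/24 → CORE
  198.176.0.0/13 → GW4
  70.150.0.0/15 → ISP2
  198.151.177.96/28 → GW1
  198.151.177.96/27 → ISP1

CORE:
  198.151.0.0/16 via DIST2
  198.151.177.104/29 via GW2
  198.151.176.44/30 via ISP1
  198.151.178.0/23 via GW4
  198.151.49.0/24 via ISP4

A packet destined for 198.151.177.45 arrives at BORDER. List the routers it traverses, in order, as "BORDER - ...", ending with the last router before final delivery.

At BORDER: longest match for 198.151.177.45 is 198.151.177.0/24 -> CORE
At CORE: longest match for 198.151.177.45 is 198.151.0.0/16 -> DIST2
At DIST2: longest match for 198.151.177.45 is 198.151.176.0/20 -> directly connected

BORDER - CORE - DIST2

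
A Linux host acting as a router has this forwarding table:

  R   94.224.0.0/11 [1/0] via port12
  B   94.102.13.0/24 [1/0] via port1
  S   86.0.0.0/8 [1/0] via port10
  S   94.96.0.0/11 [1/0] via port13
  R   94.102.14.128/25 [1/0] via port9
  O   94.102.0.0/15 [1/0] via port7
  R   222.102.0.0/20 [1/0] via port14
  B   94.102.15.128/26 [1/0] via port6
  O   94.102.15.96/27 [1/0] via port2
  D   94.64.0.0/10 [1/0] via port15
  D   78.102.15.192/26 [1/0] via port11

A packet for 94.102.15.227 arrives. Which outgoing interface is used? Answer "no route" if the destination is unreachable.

Routes whose prefix contains 94.102.15.227:
  94.64.0.0/10 (94.64.0.0 - 94.127.255.255) -> port15
  94.96.0.0/11 (94.96.0.0 - 94.127.255.255) -> port13
  94.102.0.0/15 (94.102.0.0 - 94.103.255.255) -> port7
More-specific entries that do NOT match:
  94.102.15.96/27 (94.102.15.96 - 94.102.15.127) does not contain 94.102.15.227
  94.102.15.128/26 (94.102.15.128 - 94.102.15.191) does not contain 94.102.15.227
  78.102.15.192/26 (78.102.15.192 - 78.102.15.255) does not contain 94.102.15.227
  94.102.14.128/25 (94.102.14.128 - 94.102.14.255) does not contain 94.102.15.227
  94.102.13.0/24 (94.102.13.0 - 94.102.13.255) does not contain 94.102.15.227
  222.102.0.0/20 (222.102.0.0 - 222.102.15.255) does not contain 94.102.15.227
Longest matching prefix is /15 -> interface port7.

port7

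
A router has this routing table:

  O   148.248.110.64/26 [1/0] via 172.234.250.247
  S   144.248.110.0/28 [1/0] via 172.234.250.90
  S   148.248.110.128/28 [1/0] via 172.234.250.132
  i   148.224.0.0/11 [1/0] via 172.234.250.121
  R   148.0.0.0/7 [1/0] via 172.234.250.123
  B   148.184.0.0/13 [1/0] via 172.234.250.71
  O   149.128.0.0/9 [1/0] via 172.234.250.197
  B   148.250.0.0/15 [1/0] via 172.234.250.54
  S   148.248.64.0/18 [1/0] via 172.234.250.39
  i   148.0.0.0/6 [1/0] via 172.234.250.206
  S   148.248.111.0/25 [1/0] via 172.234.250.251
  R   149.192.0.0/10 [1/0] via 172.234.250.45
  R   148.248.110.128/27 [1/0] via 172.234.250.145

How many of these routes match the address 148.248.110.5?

Prefixes containing 148.248.110.5:
  148.0.0.0/6 (148.0.0.0 - 151.255.255.255)
  148.0.0.0/7 (148.0.0.0 - 149.255.255.255)
  148.224.0.0/11 (148.224.0.0 - 148.255.255.255)
  148.248.64.0/18 (148.248.64.0 - 148.248.127.255)
Total matching entries: 4.

4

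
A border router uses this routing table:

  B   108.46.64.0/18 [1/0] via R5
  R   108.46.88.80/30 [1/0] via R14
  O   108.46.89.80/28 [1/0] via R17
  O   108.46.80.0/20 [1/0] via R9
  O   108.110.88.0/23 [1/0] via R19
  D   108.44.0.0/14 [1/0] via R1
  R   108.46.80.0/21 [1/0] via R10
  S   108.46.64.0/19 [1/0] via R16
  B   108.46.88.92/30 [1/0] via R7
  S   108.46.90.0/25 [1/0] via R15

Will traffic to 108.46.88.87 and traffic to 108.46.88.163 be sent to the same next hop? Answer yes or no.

108.46.88.87: longest match 108.46.80.0/20 -> R9
108.46.88.163: longest match 108.46.80.0/20 -> R9

yes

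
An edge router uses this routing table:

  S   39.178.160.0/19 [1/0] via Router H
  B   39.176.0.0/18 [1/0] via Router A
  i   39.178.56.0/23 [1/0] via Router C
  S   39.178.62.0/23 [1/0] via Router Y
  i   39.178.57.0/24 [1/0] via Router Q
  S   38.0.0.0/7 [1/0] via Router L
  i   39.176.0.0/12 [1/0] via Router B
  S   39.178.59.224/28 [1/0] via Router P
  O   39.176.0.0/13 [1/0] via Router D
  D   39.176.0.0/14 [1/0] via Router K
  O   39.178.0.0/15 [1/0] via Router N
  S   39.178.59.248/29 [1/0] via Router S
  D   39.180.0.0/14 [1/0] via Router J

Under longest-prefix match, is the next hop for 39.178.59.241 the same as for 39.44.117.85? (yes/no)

no

39.178.59.241: longest match 39.178.0.0/15 -> Router N
39.44.117.85: longest match 38.0.0.0/7 -> Router L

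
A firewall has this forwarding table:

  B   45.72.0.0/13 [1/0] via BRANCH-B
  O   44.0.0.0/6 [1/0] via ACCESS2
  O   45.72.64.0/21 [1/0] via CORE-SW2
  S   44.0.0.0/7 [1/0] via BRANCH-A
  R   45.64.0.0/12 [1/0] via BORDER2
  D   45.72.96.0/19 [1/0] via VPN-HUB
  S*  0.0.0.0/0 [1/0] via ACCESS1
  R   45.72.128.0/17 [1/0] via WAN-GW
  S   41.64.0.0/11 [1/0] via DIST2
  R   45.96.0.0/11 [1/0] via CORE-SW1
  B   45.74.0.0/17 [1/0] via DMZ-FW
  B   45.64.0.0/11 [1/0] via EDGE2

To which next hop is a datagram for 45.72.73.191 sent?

Routes whose prefix contains 45.72.73.191:
  0.0.0.0/0 (default, matches everything) -> ACCESS1
  44.0.0.0/6 (44.0.0.0 - 47.255.255.255) -> ACCESS2
  44.0.0.0/7 (44.0.0.0 - 45.255.255.255) -> BRANCH-A
  45.64.0.0/11 (45.64.0.0 - 45.95.255.255) -> EDGE2
  45.64.0.0/12 (45.64.0.0 - 45.79.255.255) -> BORDER2
  45.72.0.0/13 (45.72.0.0 - 45.79.255.255) -> BRANCH-B
More-specific entries that do NOT match:
  45.72.64.0/21 (45.72.64.0 - 45.72.71.255) does not contain 45.72.73.191
  45.72.96.0/19 (45.72.96.0 - 45.72.127.255) does not contain 45.72.73.191
  45.72.128.0/17 (45.72.128.0 - 45.72.255.255) does not contain 45.72.73.191
  45.74.0.0/17 (45.74.0.0 - 45.74.127.255) does not contain 45.72.73.191
Longest matching prefix is /13 -> next hop BRANCH-B.

BRANCH-B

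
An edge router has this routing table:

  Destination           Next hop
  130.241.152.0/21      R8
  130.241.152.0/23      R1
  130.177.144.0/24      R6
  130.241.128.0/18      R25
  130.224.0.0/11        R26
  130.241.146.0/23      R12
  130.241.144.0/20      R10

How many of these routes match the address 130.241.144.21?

3

Prefixes containing 130.241.144.21:
  130.224.0.0/11 (130.224.0.0 - 130.255.255.255)
  130.241.128.0/18 (130.241.128.0 - 130.241.191.255)
  130.241.144.0/20 (130.241.144.0 - 130.241.159.255)
Total matching entries: 3.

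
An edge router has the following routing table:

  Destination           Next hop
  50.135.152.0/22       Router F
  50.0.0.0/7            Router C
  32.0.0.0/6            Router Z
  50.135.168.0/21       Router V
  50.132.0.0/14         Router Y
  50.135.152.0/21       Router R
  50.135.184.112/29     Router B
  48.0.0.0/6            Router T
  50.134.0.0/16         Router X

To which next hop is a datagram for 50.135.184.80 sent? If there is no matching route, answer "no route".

Routes whose prefix contains 50.135.184.80:
  48.0.0.0/6 (48.0.0.0 - 51.255.255.255) -> Router T
  50.0.0.0/7 (50.0.0.0 - 51.255.255.255) -> Router C
  50.132.0.0/14 (50.132.0.0 - 50.135.255.255) -> Router Y
More-specific entries that do NOT match:
  50.135.184.112/29 (50.135.184.112 - 50.135.184.119) does not contain 50.135.184.80
  50.135.152.0/22 (50.135.152.0 - 50.135.155.255) does not contain 50.135.184.80
  50.135.168.0/21 (50.135.168.0 - 50.135.175.255) does not contain 50.135.184.80
  50.135.152.0/21 (50.135.152.0 - 50.135.159.255) does not contain 50.135.184.80
  50.134.0.0/16 (50.134.0.0 - 50.134.255.255) does not contain 50.135.184.80
Longest matching prefix is /14 -> next hop Router Y.

Router Y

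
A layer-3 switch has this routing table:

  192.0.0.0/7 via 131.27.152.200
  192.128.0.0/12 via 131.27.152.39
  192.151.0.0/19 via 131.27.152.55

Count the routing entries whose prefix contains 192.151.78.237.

Prefixes containing 192.151.78.237:
  192.0.0.0/7 (192.0.0.0 - 193.255.255.255)
Total matching entries: 1.

1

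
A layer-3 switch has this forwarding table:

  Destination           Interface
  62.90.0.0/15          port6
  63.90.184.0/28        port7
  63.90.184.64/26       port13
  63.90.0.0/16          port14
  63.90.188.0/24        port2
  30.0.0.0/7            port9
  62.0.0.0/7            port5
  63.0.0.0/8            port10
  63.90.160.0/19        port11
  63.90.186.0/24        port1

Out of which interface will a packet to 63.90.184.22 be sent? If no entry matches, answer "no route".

Routes whose prefix contains 63.90.184.22:
  62.0.0.0/7 (62.0.0.0 - 63.255.255.255) -> port5
  63.0.0.0/8 (63.0.0.0 - 63.255.255.255) -> port10
  63.90.0.0/16 (63.90.0.0 - 63.90.255.255) -> port14
  63.90.160.0/19 (63.90.160.0 - 63.90.191.255) -> port11
More-specific entries that do NOT match:
  63.90.184.0/28 (63.90.184.0 - 63.90.184.15) does not contain 63.90.184.22
  63.90.184.64/26 (63.90.184.64 - 63.90.184.127) does not contain 63.90.184.22
  63.90.188.0/24 (63.90.188.0 - 63.90.188.255) does not contain 63.90.184.22
  63.90.186.0/24 (63.90.186.0 - 63.90.186.255) does not contain 63.90.184.22
Longest matching prefix is /19 -> interface port11.

port11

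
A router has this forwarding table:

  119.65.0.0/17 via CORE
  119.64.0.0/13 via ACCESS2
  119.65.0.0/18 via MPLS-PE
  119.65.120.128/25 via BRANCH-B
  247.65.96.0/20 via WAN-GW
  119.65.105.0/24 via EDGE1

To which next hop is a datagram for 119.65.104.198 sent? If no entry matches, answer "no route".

Routes whose prefix contains 119.65.104.198:
  119.64.0.0/13 (119.64.0.0 - 119.71.255.255) -> ACCESS2
  119.65.0.0/17 (119.65.0.0 - 119.65.127.255) -> CORE
More-specific entries that do NOT match:
  119.65.120.128/25 (119.65.120.128 - 119.65.120.255) does not contain 119.65.104.198
  119.65.105.0/24 (119.65.105.0 - 119.65.105.255) does not contain 119.65.104.198
  247.65.96.0/20 (247.65.96.0 - 247.65.111.255) does not contain 119.65.104.198
  119.65.0.0/18 (119.65.0.0 - 119.65.63.255) does not contain 119.65.104.198
Longest matching prefix is /17 -> next hop CORE.

CORE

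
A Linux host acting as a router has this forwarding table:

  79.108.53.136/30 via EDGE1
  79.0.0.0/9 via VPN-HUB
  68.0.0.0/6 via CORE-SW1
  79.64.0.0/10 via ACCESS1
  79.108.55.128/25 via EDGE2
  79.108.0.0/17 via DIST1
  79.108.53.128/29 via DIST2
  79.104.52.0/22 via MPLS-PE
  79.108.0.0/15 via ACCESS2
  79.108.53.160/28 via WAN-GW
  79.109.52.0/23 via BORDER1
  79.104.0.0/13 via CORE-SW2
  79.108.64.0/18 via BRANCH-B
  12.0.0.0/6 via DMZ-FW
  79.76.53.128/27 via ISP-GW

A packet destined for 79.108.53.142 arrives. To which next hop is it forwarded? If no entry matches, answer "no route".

Routes whose prefix contains 79.108.53.142:
  79.0.0.0/9 (79.0.0.0 - 79.127.255.255) -> VPN-HUB
  79.64.0.0/10 (79.64.0.0 - 79.127.255.255) -> ACCESS1
  79.104.0.0/13 (79.104.0.0 - 79.111.255.255) -> CORE-SW2
  79.108.0.0/15 (79.108.0.0 - 79.109.255.255) -> ACCESS2
  79.108.0.0/17 (79.108.0.0 - 79.108.127.255) -> DIST1
More-specific entries that do NOT match:
  79.108.53.136/30 (79.108.53.136 - 79.108.53.139) does not contain 79.108.53.142
  79.108.53.128/29 (79.108.53.128 - 79.108.53.135) does not contain 79.108.53.142
  79.108.53.160/28 (79.108.53.160 - 79.108.53.175) does not contain 79.108.53.142
  79.76.53.128/27 (79.76.53.128 - 79.76.53.159) does not contain 79.108.53.142
  79.108.55.128/25 (79.108.55.128 - 79.108.55.255) does not contain 79.108.53.142
  79.109.52.0/23 (79.109.52.0 - 79.109.53.255) does not contain 79.108.53.142
  79.104.52.0/22 (79.104.52.0 - 79.104.55.255) does not contain 79.108.53.142
  79.108.64.0/18 (79.108.64.0 - 79.108.127.255) does not contain 79.108.53.142
Longest matching prefix is /17 -> next hop DIST1.

DIST1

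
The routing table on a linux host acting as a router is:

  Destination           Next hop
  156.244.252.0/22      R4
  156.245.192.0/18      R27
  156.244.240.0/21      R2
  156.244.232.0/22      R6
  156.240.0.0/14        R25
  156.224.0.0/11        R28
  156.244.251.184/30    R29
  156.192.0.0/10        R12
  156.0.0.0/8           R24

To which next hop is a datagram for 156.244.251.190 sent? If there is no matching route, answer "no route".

R28

Routes whose prefix contains 156.244.251.190:
  156.0.0.0/8 (156.0.0.0 - 156.255.255.255) -> R24
  156.192.0.0/10 (156.192.0.0 - 156.255.255.255) -> R12
  156.224.0.0/11 (156.224.0.0 - 156.255.255.255) -> R28
More-specific entries that do NOT match:
  156.244.251.184/30 (156.244.251.184 - 156.244.251.187) does not contain 156.244.251.190
  156.244.252.0/22 (156.244.252.0 - 156.244.255.255) does not contain 156.244.251.190
  156.244.232.0/22 (156.244.232.0 - 156.244.235.255) does not contain 156.244.251.190
  156.244.240.0/21 (156.244.240.0 - 156.244.247.255) does not contain 156.244.251.190
  156.245.192.0/18 (156.245.192.0 - 156.245.255.255) does not contain 156.244.251.190
  156.240.0.0/14 (156.240.0.0 - 156.243.255.255) does not contain 156.244.251.190
Longest matching prefix is /11 -> next hop R28.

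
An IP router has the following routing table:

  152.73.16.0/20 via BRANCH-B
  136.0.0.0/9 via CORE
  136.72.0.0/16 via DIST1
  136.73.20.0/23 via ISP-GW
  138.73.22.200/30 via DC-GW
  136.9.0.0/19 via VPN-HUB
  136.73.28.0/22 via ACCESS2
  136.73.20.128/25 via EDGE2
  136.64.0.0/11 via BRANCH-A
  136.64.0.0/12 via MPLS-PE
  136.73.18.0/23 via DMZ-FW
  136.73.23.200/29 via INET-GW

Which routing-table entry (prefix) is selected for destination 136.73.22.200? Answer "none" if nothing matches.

136.64.0.0/12

Entries matching 136.73.22.200:
  136.0.0.0/9 (136.0.0.0 - 136.127.255.255)
  136.64.0.0/11 (136.64.0.0 - 136.95.255.255)
  136.64.0.0/12 (136.64.0.0 - 136.79.255.255)
Most specific is 136.64.0.0/12.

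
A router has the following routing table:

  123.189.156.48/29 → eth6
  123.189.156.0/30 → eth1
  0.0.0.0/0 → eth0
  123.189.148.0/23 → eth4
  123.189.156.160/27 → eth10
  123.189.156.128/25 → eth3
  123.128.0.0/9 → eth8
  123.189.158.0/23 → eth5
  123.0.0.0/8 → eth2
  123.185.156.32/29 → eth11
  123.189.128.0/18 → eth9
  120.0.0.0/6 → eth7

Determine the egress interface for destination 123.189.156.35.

eth9

Routes whose prefix contains 123.189.156.35:
  0.0.0.0/0 (default, matches everything) -> eth0
  120.0.0.0/6 (120.0.0.0 - 123.255.255.255) -> eth7
  123.0.0.0/8 (123.0.0.0 - 123.255.255.255) -> eth2
  123.128.0.0/9 (123.128.0.0 - 123.255.255.255) -> eth8
  123.189.128.0/18 (123.189.128.0 - 123.189.191.255) -> eth9
More-specific entries that do NOT match:
  123.189.156.0/30 (123.189.156.0 - 123.189.156.3) does not contain 123.189.156.35
  123.189.156.48/29 (123.189.156.48 - 123.189.156.55) does not contain 123.189.156.35
  123.185.156.32/29 (123.185.156.32 - 123.185.156.39) does not contain 123.189.156.35
  123.189.156.160/27 (123.189.156.160 - 123.189.156.191) does not contain 123.189.156.35
  123.189.156.128/25 (123.189.156.128 - 123.189.156.255) does not contain 123.189.156.35
  123.189.148.0/23 (123.189.148.0 - 123.189.149.255) does not contain 123.189.156.35
  123.189.158.0/23 (123.189.158.0 - 123.189.159.255) does not contain 123.189.156.35
Longest matching prefix is /18 -> interface eth9.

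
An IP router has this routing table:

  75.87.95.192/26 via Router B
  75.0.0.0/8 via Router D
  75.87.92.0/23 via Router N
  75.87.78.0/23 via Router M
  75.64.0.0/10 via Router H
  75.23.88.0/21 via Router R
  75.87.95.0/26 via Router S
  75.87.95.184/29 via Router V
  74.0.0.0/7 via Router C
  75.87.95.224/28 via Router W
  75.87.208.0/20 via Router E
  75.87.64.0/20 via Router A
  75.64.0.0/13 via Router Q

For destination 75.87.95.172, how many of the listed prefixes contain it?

3

Prefixes containing 75.87.95.172:
  74.0.0.0/7 (74.0.0.0 - 75.255.255.255)
  75.0.0.0/8 (75.0.0.0 - 75.255.255.255)
  75.64.0.0/10 (75.64.0.0 - 75.127.255.255)
Total matching entries: 3.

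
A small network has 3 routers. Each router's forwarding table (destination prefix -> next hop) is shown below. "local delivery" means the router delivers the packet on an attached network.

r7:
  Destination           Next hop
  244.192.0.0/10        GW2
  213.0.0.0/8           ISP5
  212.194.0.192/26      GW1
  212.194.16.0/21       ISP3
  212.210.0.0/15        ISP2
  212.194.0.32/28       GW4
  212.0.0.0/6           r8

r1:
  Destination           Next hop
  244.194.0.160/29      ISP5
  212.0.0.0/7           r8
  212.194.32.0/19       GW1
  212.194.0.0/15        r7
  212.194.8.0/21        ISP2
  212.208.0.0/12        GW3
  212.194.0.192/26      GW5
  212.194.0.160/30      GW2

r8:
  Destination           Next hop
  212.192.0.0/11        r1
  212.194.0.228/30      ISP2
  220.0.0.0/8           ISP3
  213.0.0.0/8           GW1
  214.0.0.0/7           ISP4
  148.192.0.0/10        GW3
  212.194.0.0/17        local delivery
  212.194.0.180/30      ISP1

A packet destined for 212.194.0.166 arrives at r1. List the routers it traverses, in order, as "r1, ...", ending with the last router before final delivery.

r1, r7, r8

At r1: longest match for 212.194.0.166 is 212.194.0.0/15 -> r7
At r7: longest match for 212.194.0.166 is 212.0.0.0/6 -> r8
At r8: longest match for 212.194.0.166 is 212.194.0.0/17 -> local delivery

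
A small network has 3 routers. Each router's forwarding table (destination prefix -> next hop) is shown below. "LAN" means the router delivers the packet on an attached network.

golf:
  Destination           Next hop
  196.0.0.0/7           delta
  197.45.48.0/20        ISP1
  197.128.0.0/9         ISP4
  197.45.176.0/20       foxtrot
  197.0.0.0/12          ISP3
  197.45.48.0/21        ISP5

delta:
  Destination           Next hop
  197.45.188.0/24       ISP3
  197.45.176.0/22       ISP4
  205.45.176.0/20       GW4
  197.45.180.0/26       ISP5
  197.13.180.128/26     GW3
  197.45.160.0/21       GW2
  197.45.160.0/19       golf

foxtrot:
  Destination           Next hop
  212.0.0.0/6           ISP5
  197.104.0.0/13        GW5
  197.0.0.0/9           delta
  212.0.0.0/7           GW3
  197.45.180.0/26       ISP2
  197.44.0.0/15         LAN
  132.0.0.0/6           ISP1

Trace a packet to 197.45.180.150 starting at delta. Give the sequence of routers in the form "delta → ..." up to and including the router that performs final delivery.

delta → golf → foxtrot

At delta: longest match for 197.45.180.150 is 197.45.160.0/19 -> golf
At golf: longest match for 197.45.180.150 is 197.45.176.0/20 -> foxtrot
At foxtrot: longest match for 197.45.180.150 is 197.44.0.0/15 -> LAN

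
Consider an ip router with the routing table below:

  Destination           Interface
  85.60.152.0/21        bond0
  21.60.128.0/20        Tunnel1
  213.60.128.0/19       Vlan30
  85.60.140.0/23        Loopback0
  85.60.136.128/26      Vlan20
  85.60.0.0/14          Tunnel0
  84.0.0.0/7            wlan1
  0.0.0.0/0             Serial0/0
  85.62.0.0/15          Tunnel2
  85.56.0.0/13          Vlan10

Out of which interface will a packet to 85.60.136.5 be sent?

Routes whose prefix contains 85.60.136.5:
  0.0.0.0/0 (default, matches everything) -> Serial0/0
  84.0.0.0/7 (84.0.0.0 - 85.255.255.255) -> wlan1
  85.56.0.0/13 (85.56.0.0 - 85.63.255.255) -> Vlan10
  85.60.0.0/14 (85.60.0.0 - 85.63.255.255) -> Tunnel0
More-specific entries that do NOT match:
  85.60.136.128/26 (85.60.136.128 - 85.60.136.191) does not contain 85.60.136.5
  85.60.140.0/23 (85.60.140.0 - 85.60.141.255) does not contain 85.60.136.5
  85.60.152.0/21 (85.60.152.0 - 85.60.159.255) does not contain 85.60.136.5
  21.60.128.0/20 (21.60.128.0 - 21.60.143.255) does not contain 85.60.136.5
  213.60.128.0/19 (213.60.128.0 - 213.60.159.255) does not contain 85.60.136.5
  85.62.0.0/15 (85.62.0.0 - 85.63.255.255) does not contain 85.60.136.5
Longest matching prefix is /14 -> interface Tunnel0.

Tunnel0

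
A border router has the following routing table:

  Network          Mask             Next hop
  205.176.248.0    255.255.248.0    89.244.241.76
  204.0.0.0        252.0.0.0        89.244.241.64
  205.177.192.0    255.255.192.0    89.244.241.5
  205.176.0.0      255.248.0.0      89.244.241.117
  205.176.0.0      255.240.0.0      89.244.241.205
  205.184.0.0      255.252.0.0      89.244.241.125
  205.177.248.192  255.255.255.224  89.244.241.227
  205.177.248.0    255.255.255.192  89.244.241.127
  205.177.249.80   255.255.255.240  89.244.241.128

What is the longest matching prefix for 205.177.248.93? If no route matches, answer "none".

205.177.192.0/18

Entries matching 205.177.248.93:
  204.0.0.0/6 (204.0.0.0 - 207.255.255.255)
  205.176.0.0/12 (205.176.0.0 - 205.191.255.255)
  205.176.0.0/13 (205.176.0.0 - 205.183.255.255)
  205.177.192.0/18 (205.177.192.0 - 205.177.255.255)
Most specific is 205.177.192.0/18.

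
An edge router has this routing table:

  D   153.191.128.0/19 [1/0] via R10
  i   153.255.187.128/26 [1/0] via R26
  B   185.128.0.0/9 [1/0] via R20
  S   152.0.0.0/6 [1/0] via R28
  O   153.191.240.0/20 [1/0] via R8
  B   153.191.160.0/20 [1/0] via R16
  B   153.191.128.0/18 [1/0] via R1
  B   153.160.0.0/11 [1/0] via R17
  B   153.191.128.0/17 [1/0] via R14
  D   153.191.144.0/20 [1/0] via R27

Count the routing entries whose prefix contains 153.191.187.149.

Prefixes containing 153.191.187.149:
  152.0.0.0/6 (152.0.0.0 - 155.255.255.255)
  153.160.0.0/11 (153.160.0.0 - 153.191.255.255)
  153.191.128.0/17 (153.191.128.0 - 153.191.255.255)
  153.191.128.0/18 (153.191.128.0 - 153.191.191.255)
Total matching entries: 4.

4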